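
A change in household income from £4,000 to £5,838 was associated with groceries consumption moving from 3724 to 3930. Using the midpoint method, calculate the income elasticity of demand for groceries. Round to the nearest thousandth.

0.144

%ΔQ = (3930 − 3724)/[(3724+3930)/2] = 206/3827 ≈ 0.0538.
%ΔY = (5,838 − 4,000)/[(4,000+5,838)/2] = 1838/4919 ≈ 0.3737.
E_I = %ΔQ/%ΔY ≈ 0.144.
E_I ∈ (0,1): normal good (necessity).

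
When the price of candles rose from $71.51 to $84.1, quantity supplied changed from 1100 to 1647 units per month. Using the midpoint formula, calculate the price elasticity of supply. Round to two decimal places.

2.46

%ΔQ = (1647 − 1100)/[(1100 + 1647)/2] = 547/1373.5 ≈ 0.3983.
%Δp = (84.1 − 71.51)/[(71.51 + 84.1)/2] = 12.59/77.805 ≈ 0.1618.
Arc elasticity E = %ΔQ/%Δp ≈ 0.3983/0.1618 ≈ 2.46.
|E| > 1: supply is elastic over this range.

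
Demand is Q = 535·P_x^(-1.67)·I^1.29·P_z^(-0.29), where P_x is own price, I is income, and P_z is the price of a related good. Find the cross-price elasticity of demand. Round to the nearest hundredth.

-0.29

For a Cobb–Douglas (constant-elasticity) form Q = A·P_z^α·…, the elasticity with respect to P_z equals the exponent α at every point.
Here the exponent on P_z is -0.29, so the cross-price elasticity of demand is -0.29.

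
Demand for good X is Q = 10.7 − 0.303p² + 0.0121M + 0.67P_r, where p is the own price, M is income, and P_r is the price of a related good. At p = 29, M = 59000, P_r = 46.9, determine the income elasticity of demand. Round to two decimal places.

Evaluating quantity at (p, M, P_r) gives Q = 10.7 − 0.303(29)² + 0.0121(59000) + 0.67(46.9) = 10.7 − 254.823 + 713.9 + 31.423 = 501.2.
∂Q/∂M = +0.0121, so E_I = 0.0121·(59000/501.2) ≈ 1.42.
E_I > 1: normal good (luxury).

1.42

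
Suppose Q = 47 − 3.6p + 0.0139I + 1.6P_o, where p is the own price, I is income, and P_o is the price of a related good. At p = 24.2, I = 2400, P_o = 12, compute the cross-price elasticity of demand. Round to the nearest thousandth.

1.543

Q = 47 − 3.6(24.2) + 0.0139(2400) + 1.6(12) = 47 − 87.12 + 33.36 + 19.2 = 12.44.
∂Q/∂P_o = +1.6, so E_xy = 1.6·(12/12.44) ≈ 1.543.
E_xy > 0: the goods are substitutes.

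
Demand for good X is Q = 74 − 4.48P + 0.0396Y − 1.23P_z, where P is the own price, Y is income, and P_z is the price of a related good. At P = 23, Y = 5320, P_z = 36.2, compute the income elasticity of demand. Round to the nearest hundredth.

1.54

First evaluate Q: 74 − 4.48(23) + 0.0396(5320) − 1.23(36.2) = 74 − 103.04 + 210.672 − 44.526 = 137.106.
∂Q/∂Y = +0.0396, so E_I = 0.0396·(5320/137.106) ≈ 1.54.
E_I > 1: normal good (luxury).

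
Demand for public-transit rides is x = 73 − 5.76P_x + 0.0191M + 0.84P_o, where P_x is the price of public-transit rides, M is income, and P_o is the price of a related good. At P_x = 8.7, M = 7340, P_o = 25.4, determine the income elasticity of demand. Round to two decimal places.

x = 73 − 5.76(8.7) + 0.0191(7340) + 0.84(25.4) = 73 − 50.112 + 140.194 + 21.336 = 184.418.
∂x/∂M = +0.0191, so E_I = 0.0191·(7340/184.418) ≈ 0.76.
E_I ∈ (0,1): normal good (necessity).

0.76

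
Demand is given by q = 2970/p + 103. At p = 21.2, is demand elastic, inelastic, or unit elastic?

inelastic

At p = 21.2, q = 243.0943.
dq/dp = −2970/p² = −6.6082.
Point elasticity E = (dq/dp)·(p/q) = -6.6082 × 21.2/243.0943 ≈ -0.576.
|E| ≈ 0.576 < 1, so demand is inelastic.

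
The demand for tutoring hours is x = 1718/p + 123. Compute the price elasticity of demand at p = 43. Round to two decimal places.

-0.25

At p = 43, x = 162.9535.
dx/dp = −1718/p² = −0.9292.
Point elasticity E = (dx/dp)·(p/x) = -0.9292 × 43/162.9535 ≈ -0.25.
|E| < 1, so demand is inelastic at this price.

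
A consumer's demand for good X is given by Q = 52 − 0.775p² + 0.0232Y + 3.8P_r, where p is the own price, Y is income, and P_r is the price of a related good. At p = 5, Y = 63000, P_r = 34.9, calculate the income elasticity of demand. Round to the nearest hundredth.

Substituting, Q = 52 − 0.775(5)² + 0.0232(63000) + 3.8(34.9) = 52 − 19.375 + 1461.6 + 132.62 = 1626.845.
∂Q/∂Y = +0.0232, so E_I = 0.0232·(63000/1626.845) ≈ 0.90.
E_I ∈ (0,1): normal good (necessity).

0.90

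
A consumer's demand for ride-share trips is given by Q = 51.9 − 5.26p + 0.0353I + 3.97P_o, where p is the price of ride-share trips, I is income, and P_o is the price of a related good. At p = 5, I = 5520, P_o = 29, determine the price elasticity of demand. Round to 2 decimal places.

-0.08

Evaluating quantity at (p, I, P_o) gives Q = 51.9 − 5.26(5) + 0.0353(5520) + 3.97(29) = 51.9 − 26.3 + 194.856 + 115.13 = 335.586.
∂Q/∂p = −5.26, so E_p = (−5.26)·(5/335.586) ≈ -0.08.
|E_p| < 1: demand is inelastic.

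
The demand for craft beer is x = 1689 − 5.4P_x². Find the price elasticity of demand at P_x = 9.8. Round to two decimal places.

At P_x = 9.8, x = 1170.384.
dx/dP_x = −2·5.4·P_x = −105.84.
Point elasticity E = (dx/dP_x)·(P_x/x) = -105.84 × 9.8/1170.384 ≈ -0.89.
|E| < 1, so demand is inelastic at this price.

-0.89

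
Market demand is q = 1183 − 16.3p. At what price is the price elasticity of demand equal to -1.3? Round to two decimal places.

Set −bp/(a − bp) = −1.3 ⇒ bp = 1.3(a − bp) ⇒ bp(1+1.3) = 1.3·a.
p = 1.3·1183/(16.3·2.3) ≈ 41.02.

41.02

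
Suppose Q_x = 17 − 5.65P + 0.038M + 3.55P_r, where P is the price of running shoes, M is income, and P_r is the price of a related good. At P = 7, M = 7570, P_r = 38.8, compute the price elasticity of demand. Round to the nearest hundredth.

-0.10

Evaluating quantity at (P, M, P_r) gives Q_x = 17 − 5.65(7) + 0.038(7570) + 3.55(38.8) = 17 − 39.55 + 287.66 + 137.74 = 402.85.
∂Q_x/∂P = −5.65, so E_p = (−5.65)·(7/402.85) ≈ -0.10.
|E_p| < 1: demand is inelastic.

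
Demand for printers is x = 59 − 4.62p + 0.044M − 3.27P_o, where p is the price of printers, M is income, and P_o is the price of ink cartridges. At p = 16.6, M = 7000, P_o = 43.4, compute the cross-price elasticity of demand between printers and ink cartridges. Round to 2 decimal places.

-0.96

x = 59 − 4.62(16.6) + 0.044(7000) − 3.27(43.4) = 59 − 76.692 + 308 − 141.918 = 148.39.
∂x/∂P_o = −3.27, so E_xy = -3.27·(43.4/148.39) ≈ -0.96.
E_xy < 0: the goods are complements.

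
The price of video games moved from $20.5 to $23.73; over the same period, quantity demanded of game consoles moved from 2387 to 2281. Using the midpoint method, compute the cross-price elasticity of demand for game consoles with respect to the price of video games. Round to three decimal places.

-0.311

%ΔQ_x = (2281 − 2387)/[(2387+2281)/2] = -106/2334 ≈ -0.0454.
%ΔP_y = (23.73 − 20.5)/[(20.5+23.73)/2] ≈ 0.1461.
E_xy = -0.0454/0.1461 ≈ -0.311.
E_xy < 0, so game consoles and video games are complements.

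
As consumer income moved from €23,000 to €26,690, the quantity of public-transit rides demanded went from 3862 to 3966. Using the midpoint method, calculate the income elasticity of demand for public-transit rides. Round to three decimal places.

0.179

%ΔQ = (3966 − 3862)/[(3862+3966)/2] = 104/3914 ≈ 0.0266.
%ΔY = (26,690 − 23,000)/[(23,000+26,690)/2] = 3690/24845 ≈ 0.1485.
E_I = %ΔQ/%ΔY ≈ 0.179.
E_I ∈ (0,1): normal good (necessity).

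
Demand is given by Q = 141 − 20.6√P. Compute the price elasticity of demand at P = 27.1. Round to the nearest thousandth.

At P = 27.1, Q = 33.7612.
dQ/dP = −20.6/(2√P) = −20.6/(2·5.2058).
Point elasticity E = (dQ/dP)·(P/Q) = -1.9786 × 27.1/33.7612 ≈ -1.588.
|E| > 1, so demand is elastic at this price.

-1.588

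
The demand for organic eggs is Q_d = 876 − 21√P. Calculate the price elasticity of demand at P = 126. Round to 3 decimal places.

At P = 126, Q_d = 640.2756.
dQ_d/dP = −21/(2√P) = −21/(2·11.225).
Point elasticity E = (dQ_d/dP)·(P/Q_d) = -0.9354 × 126/640.2756 ≈ -0.184.
|E| < 1, so demand is inelastic at this price.

-0.184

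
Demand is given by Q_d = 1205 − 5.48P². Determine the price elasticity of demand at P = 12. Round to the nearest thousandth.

At P = 12, Q_d = 415.88.
dQ_d/dP = −2·5.48·P = −131.52.
Point elasticity E = (dQ_d/dP)·(P/Q_d) = -131.52 × 12/415.88 ≈ -3.795.
|E| > 1, so demand is elastic at this price.

-3.795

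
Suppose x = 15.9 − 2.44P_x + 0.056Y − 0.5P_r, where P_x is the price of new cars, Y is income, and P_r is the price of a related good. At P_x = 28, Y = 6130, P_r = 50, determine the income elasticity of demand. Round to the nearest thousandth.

1.291

Substituting, x = 15.9 − 2.44(28) + 0.056(6130) − 0.5(50) = 15.9 − 68.32 + 343.28 − 25 = 265.86.
∂x/∂Y = +0.056, so E_I = 0.056·(6130/265.86) ≈ 1.291.
E_I > 1: normal good (luxury).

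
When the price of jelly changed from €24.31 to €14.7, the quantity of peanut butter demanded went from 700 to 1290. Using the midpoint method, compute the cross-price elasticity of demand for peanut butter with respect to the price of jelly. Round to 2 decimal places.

-1.20

%ΔQ_x = (1290 − 700)/[(700+1290)/2] = 590/995 ≈ 0.5930.
%ΔP_y = (14.7 − 24.31)/[(24.31+14.7)/2] ≈ -0.4927.
E_xy = 0.5930/-0.4927 ≈ -1.20.
E_xy < 0, so peanut butter and jelly are complements.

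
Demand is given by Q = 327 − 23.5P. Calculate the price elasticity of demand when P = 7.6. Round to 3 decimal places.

-1.204

At P = 7.6, Q = 148.4.
dQ/dP = −23.5.
Point elasticity E = (dQ/dP)·(P/Q) = -23.5 × 7.6/148.4 ≈ -1.204.
|E| > 1, so demand is elastic at this price.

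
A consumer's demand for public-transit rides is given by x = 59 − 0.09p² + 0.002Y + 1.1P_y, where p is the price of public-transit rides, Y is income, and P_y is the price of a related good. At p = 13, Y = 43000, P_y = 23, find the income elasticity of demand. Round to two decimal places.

0.55

At the given point, x = 59 − 0.09(13)² + 0.002(43000) + 1.1(23) = 59 − 15.21 + 86 + 25.3 = 155.09.
∂x/∂Y = +0.002, so E_I = 0.002·(43000/155.09) ≈ 0.55.
E_I ∈ (0,1): normal good (necessity).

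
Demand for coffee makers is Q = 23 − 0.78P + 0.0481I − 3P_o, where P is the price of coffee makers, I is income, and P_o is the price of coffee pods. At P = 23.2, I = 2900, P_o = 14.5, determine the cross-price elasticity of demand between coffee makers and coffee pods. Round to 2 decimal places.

First evaluate Q: 23 − 0.78(23.2) + 0.0481(2900) − 3(14.5) = 23 − 18.096 + 139.49 − 43.5 = 100.894.
∂Q/∂P_o = −3, so E_xy = -3·(14.5/100.894) ≈ -0.43.
E_xy < 0: the goods are complements.

-0.43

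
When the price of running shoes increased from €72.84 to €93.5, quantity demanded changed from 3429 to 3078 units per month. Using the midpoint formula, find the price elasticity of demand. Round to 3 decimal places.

%Δq = (3078 − 3429)/[(3429 + 3078)/2] = -351/3253.5 ≈ -0.1079.
%ΔP = (93.5 − 72.84)/[(72.84 + 93.5)/2] = 20.66/83.17 ≈ 0.2484.
Arc elasticity E = %Δq/%ΔP ≈ -0.1079/0.2484 ≈ -0.434.
|E| < 1: demand is inelastic over this range.

-0.434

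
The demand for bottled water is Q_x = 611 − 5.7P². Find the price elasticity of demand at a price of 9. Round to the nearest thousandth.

-6.185

At P = 9, Q_x = 149.3.
dQ_x/dP = −2·5.7·P = −102.6.
Point elasticity E = (dQ_x/dP)·(P/Q_x) = -102.6 × 9/149.3 ≈ -6.185.
|E| > 1, so demand is elastic at this price.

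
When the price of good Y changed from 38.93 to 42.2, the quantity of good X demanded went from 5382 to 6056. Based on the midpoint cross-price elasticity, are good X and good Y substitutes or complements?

substitutes

%ΔQ_x = (6056 − 5382)/[(5382+6056)/2] = 674/5719 ≈ 0.1179.
%ΔP_y = (42.2 − 38.93)/[(38.93+42.2)/2] ≈ 0.0806.
E_xy = 0.1179/0.0806 ≈ 1.462.
E_xy > 0, so the goods are substitutes.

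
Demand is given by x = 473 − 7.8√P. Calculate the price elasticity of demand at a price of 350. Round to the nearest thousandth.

At P = 350, x = 327.0754.
dx/dP = −7.8/(2√P) = −7.8/(2·18.7083).
Point elasticity E = (dx/dP)·(P/x) = -0.2085 × 350/327.0754 ≈ -0.223.
|E| < 1, so demand is inelastic at this price.

-0.223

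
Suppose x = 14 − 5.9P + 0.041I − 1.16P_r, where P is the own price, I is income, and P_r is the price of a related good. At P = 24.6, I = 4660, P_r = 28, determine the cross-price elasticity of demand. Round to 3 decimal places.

Substituting, x = 14 − 5.9(24.6) + 0.041(4660) − 1.16(28) = 14 − 145.14 + 191.06 − 32.48 = 27.44.
∂x/∂P_r = −1.16, so E_xy = -1.16·(28/27.44) ≈ -1.184.
E_xy < 0: the goods are complements.

-1.184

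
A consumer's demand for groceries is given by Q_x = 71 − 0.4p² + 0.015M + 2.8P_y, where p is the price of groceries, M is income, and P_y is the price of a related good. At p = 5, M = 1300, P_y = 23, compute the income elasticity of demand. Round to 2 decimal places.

0.13

First evaluate Q_x: 71 − 0.4(5)² + 0.015(1300) + 2.8(23) = 71 − 10 + 19.5 + 64.4 = 144.9.
∂Q_x/∂M = +0.015, so E_I = 0.015·(1300/144.9) ≈ 0.13.
E_I ∈ (0,1): normal good (necessity).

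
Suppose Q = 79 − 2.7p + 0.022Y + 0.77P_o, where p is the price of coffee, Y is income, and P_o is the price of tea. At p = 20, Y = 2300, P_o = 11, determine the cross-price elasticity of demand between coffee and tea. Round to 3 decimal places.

0.101

Q = 79 − 2.7(20) + 0.022(2300) + 0.77(11) = 79 − 54 + 50.6 + 8.47 = 84.07.
∂Q/∂P_o = +0.77, so E_xy = 0.77·(11/84.07) ≈ 0.101.
E_xy > 0: the goods are substitutes.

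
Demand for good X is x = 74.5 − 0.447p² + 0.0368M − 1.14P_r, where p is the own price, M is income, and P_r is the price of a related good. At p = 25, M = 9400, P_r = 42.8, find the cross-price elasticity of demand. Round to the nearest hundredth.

-0.53

x = 74.5 − 0.447(25)² + 0.0368(9400) − 1.14(42.8) = 74.5 − 279.375 + 345.92 − 48.792 = 92.253.
∂x/∂P_r = −1.14, so E_xy = -1.14·(42.8/92.253) ≈ -0.53.
E_xy < 0: the goods are complements.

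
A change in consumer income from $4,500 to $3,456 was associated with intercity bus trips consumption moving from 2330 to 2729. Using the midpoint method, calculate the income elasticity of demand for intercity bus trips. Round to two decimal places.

%ΔQ = (2729 − 2330)/[(2330+2729)/2] = 399/2529.5 ≈ 0.1577.
%ΔM = (3,456 − 4,500)/[(4,500+3,456)/2] = -1044/3978 ≈ -0.2624.
E_I = %ΔQ/%ΔM ≈ -0.60.
E_I < 0: inferior good.

-0.60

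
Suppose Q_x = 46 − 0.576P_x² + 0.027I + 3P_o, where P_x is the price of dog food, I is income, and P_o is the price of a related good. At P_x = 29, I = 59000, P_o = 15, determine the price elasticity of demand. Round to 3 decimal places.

At the given point, Q_x = 46 − 0.576(29)² + 0.027(59000) + 3(15) = 46 − 484.416 + 1593 + 45 = 1199.584.
∂Q_x/∂P_x = −2·0.576·P_x = -33.408, so E_p = -33.408·(29/1199.584) ≈ -0.808.
|E_p| < 1: demand is inelastic.

-0.808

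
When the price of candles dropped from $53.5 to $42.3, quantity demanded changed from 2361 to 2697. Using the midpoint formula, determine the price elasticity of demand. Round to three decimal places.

-0.568

%ΔQ = (2697 − 2361)/[(2361 + 2697)/2] = 336/2529 ≈ 0.1329.
%Δp = (42.3 − 53.5)/[(53.5 + 42.3)/2] = -11.2/47.9 ≈ -0.2338.
Arc elasticity E = %ΔQ/%Δp ≈ 0.1329/-0.2338 ≈ -0.568.
|E| < 1: demand is inelastic over this range.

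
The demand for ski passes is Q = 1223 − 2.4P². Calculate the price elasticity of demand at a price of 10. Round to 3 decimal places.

-0.488

At P = 10, Q = 983.
dQ/dP = −2·2.4·P = −48.
Point elasticity E = (dQ/dP)·(P/Q) = -48 × 10/983 ≈ -0.488.
|E| < 1, so demand is inelastic at this price.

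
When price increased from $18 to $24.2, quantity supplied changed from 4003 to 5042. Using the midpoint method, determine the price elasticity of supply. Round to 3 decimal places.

0.782

%Δq = (5042 − 4003)/[(4003 + 5042)/2] = 1039/4522.5 ≈ 0.2297.
%Δp = (24.2 − 18)/[(18 + 24.2)/2] = 6.2/21.1 ≈ 0.2938.
Arc elasticity E = %Δq/%Δp ≈ 0.2297/0.2938 ≈ 0.782.
|E| < 1: supply is inelastic over this range.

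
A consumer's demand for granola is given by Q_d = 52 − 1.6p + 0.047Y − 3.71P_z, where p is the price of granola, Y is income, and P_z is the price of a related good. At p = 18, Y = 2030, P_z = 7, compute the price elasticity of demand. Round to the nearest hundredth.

-0.31

First evaluate Q_d: 52 − 1.6(18) + 0.047(2030) − 3.71(7) = 52 − 28.8 + 95.41 − 25.97 = 92.64.
∂Q_d/∂p = −1.6, so E_p = (−1.6)·(18/92.64) ≈ -0.31.
|E_p| < 1: demand is inelastic.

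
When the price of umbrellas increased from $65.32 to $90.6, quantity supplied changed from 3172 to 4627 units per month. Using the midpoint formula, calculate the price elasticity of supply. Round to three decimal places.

1.151

%ΔQ = (4627 − 3172)/[(3172 + 4627)/2] = 1455/3899.5 ≈ 0.3731.
%Δp = (90.6 − 65.32)/[(65.32 + 90.6)/2] = 25.28/77.96 ≈ 0.3243.
Arc elasticity E = %ΔQ/%Δp ≈ 0.3731/0.3243 ≈ 1.151.
|E| > 1: supply is elastic over this range.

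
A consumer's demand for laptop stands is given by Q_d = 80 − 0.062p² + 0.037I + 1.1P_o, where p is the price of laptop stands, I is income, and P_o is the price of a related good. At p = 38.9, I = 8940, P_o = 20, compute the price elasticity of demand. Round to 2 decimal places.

Q_d = 80 − 0.062(38.9)² + 0.037(8940) + 1.1(20) = 80 − 93.819 + 330.78 + 22 = 338.961.
∂Q_d/∂p = −2·0.062·p = -4.8236, so E_p = -4.8236·(38.9/338.961) ≈ -0.55.
|E_p| < 1: demand is inelastic.

-0.55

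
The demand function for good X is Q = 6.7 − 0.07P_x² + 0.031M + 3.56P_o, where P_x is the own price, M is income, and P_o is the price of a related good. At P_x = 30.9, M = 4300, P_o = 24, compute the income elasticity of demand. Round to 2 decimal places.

Evaluating quantity at (P_x, M, P_o) gives Q = 6.7 − 0.07(30.9)² + 0.031(4300) + 3.56(24) = 6.7 − 66.8367 + 133.3 + 85.44 = 158.6033.
∂Q/∂M = +0.031, so E_I = 0.031·(4300/158.6033) ≈ 0.84.
E_I ∈ (0,1): normal good (necessity).

0.84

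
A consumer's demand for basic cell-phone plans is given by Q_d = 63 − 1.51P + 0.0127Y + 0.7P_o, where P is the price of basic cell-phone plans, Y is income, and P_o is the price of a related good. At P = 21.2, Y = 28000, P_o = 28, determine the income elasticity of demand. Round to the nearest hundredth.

At the given point, Q_d = 63 − 1.51(21.2) + 0.0127(28000) + 0.7(28) = 63 − 32.012 + 355.6 + 19.6 = 406.188.
∂Q_d/∂Y = +0.0127, so E_I = 0.0127·(28000/406.188) ≈ 0.88.
E_I ∈ (0,1): normal good (necessity).

0.88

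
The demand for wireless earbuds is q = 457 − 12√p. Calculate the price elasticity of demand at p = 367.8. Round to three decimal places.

At p = 367.8, q = 226.8626.
dq/dp = −12/(2√p) = −12/(2·19.1781).
Point elasticity E = (dq/dp)·(p/q) = -0.3129 × 367.8/226.8626 ≈ -0.507.
|E| < 1, so demand is inelastic at this price.

-0.507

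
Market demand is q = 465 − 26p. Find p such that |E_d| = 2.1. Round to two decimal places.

12.12

Set −bp/(a − bp) = −2.1 ⇒ bp = 2.1(a − bp) ⇒ bp(1+2.1) = 2.1·a.
p = 2.1·465/(26·3.1) ≈ 12.12.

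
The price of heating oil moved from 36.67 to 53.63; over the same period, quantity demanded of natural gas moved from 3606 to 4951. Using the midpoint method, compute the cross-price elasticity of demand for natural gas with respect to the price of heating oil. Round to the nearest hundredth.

%ΔQ_x = (4951 − 3606)/[(3606+4951)/2] = 1345/4278.5 ≈ 0.3144.
%ΔP_y = (53.63 − 36.67)/[(36.67+53.63)/2] ≈ 0.3756.
E_xy = 0.3144/0.3756 ≈ 0.84.
E_xy > 0, so natural gas and heating oil are substitutes.

0.84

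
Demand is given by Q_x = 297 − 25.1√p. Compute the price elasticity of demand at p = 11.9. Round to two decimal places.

-0.21

At p = 11.9, Q_x = 210.4141.
dQ_x/dp = −25.1/(2√p) = −25.1/(2·3.4496).
Point elasticity E = (dQ_x/dp)·(p/Q_x) = -3.6381 × 11.9/210.4141 ≈ -0.21.
|E| < 1, so demand is inelastic at this price.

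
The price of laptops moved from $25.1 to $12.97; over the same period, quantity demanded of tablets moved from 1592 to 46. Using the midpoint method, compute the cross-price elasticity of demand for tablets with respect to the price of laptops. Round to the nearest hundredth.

%ΔQ_x = (46 − 1592)/[(1592+46)/2] = -1546/819 ≈ -1.8877.
%ΔP_y = (12.97 − 25.1)/[(25.1+12.97)/2] ≈ -0.6372.
E_xy = -1.8877/-0.6372 ≈ 2.96.
E_xy > 0, so tablets and laptops are substitutes.

2.96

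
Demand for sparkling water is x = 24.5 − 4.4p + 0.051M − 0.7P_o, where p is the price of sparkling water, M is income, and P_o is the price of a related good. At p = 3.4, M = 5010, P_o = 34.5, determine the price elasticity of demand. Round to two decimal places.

At the given point, x = 24.5 − 4.4(3.4) + 0.051(5010) − 0.7(34.5) = 24.5 − 14.96 + 255.51 − 24.15 = 240.9.
∂x/∂p = −4.4, so E_p = (−4.4)·(3.4/240.9) ≈ -0.06.
|E_p| < 1: demand is inelastic.

-0.06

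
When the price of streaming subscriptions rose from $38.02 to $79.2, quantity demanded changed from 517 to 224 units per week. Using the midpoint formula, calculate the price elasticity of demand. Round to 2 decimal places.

%ΔQ = (224 − 517)/[(517 + 224)/2] = -293/370.5 ≈ -0.7908.
%ΔP = (79.2 − 38.02)/[(38.02 + 79.2)/2] = 41.18/58.61 ≈ 0.7026.
Arc elasticity E = %ΔQ/%ΔP ≈ -0.7908/0.7026 ≈ -1.13.
|E| > 1: demand is elastic over this range.

-1.13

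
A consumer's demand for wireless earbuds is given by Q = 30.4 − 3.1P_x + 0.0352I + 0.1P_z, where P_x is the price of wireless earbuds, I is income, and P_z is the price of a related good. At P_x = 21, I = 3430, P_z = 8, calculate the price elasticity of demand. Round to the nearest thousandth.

-0.750

Q = 30.4 − 3.1(21) + 0.0352(3430) + 0.1(8) = 30.4 − 65.1 + 120.736 + 0.8 = 86.836.
∂Q/∂P_x = −3.1, so E_p = (−3.1)·(21/86.836) ≈ -0.750.
|E_p| < 1: demand is inelastic.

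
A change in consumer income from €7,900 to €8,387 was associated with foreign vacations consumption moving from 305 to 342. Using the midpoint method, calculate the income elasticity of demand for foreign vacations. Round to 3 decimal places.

1.913

%ΔQ = (342 − 305)/[(305+342)/2] = 37/323.5 ≈ 0.1144.
%ΔM = (8,387 − 7,900)/[(7,900+8,387)/2] = 487/8143.5 ≈ 0.0598.
E_I = %ΔQ/%ΔM ≈ 1.913.
E_I > 1: normal good (luxury).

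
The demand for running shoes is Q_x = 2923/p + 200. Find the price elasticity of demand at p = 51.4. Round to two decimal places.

-0.22

At p = 51.4, Q_x = 256.8677.
dQ_x/dp = −2923/p² = −1.1064.
Point elasticity E = (dQ_x/dp)·(p/Q_x) = -1.1064 × 51.4/256.8677 ≈ -0.22.
|E| < 1, so demand is inelastic at this price.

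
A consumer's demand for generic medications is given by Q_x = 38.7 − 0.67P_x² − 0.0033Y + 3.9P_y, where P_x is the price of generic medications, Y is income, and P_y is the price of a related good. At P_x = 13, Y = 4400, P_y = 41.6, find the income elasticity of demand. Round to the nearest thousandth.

Substituting, Q_x = 38.7 − 0.67(13)² − 0.0033(4400) + 3.9(41.6) = 38.7 − 113.23 − 14.52 + 162.24 = 73.19.
∂Q_x/∂Y = −0.0033, so E_I = -0.0033·(4400/73.19) ≈ -0.198.
E_I < 0: inferior good.

-0.198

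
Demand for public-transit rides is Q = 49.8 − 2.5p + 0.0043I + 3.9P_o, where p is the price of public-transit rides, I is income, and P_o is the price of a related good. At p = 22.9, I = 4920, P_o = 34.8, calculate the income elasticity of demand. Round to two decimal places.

Evaluating quantity at (p, I, P_o) gives Q = 49.8 − 2.5(22.9) + 0.0043(4920) + 3.9(34.8) = 49.8 − 57.25 + 21.156 + 135.72 = 149.426.
∂Q/∂I = +0.0043, so E_I = 0.0043·(4920/149.426) ≈ 0.14.
E_I ∈ (0,1): normal good (necessity).

0.14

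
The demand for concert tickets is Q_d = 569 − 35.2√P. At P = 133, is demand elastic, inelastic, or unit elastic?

At P = 133, Q_d = 163.0538.
dQ_d/dP = −35.2/(2√P) = −35.2/(2·11.5326).
Point elasticity E = (dQ_d/dP)·(P/Q_d) = -1.5261 × 133/163.0538 ≈ -1.245.
|E| ≈ 1.245 > 1, so demand is elastic.

elastic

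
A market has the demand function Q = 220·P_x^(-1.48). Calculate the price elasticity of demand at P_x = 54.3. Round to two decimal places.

For a Cobb–Douglas (constant-elasticity) form Q = A·P_x^α·…, the elasticity with respect to P_x equals the exponent α at every point.
Here the exponent on P_x is -1.48, so the price elasticity of demand is -1.48.

-1.48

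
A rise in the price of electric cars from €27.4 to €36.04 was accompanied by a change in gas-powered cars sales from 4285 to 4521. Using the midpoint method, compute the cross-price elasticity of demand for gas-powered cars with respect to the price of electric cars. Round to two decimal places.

0.20

%ΔQ_x = (4521 − 4285)/[(4285+4521)/2] = 236/4403 ≈ 0.0536.
%ΔP_y = (36.04 − 27.4)/[(27.4+36.04)/2] ≈ 0.2724.
E_xy = 0.0536/0.2724 ≈ 0.20.
E_xy > 0, so gas-powered cars and electric cars are substitutes.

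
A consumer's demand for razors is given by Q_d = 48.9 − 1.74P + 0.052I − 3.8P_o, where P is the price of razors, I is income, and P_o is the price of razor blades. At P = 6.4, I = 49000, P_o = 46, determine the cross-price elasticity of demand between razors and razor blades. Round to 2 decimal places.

-0.07

Evaluating quantity at (P, I, P_o) gives Q_d = 48.9 − 1.74(6.4) + 0.052(49000) − 3.8(46) = 48.9 − 11.136 + 2548 − 174.8 = 2410.964.
∂Q_d/∂P_o = −3.8, so E_xy = -3.8·(46/2410.964) ≈ -0.07.
E_xy < 0: the goods are complements.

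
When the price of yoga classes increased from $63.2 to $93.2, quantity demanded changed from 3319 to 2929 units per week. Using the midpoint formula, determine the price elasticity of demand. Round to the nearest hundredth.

-0.33

%ΔQ = (2929 − 3319)/[(3319 + 2929)/2] = -390/3124 ≈ -0.1248.
%Δp = (93.2 − 63.2)/[(63.2 + 93.2)/2] = 30/78.2 ≈ 0.3836.
Arc elasticity E = %ΔQ/%Δp ≈ -0.1248/0.3836 ≈ -0.33.
|E| < 1: demand is inelastic over this range.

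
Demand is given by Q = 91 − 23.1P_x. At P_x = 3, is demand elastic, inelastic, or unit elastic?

elastic

At P_x = 3, Q = 21.7.
dQ/dP_x = −23.1.
Point elasticity E = (dQ/dP_x)·(P_x/Q) = -23.1 × 3/21.7 ≈ -3.194.
|E| ≈ 3.194 > 1, so demand is elastic.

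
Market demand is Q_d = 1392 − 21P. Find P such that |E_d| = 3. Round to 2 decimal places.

49.71

Set −bP/(a − bP) = −3 ⇒ bP = 3(a − bP) ⇒ bP(1+3) = 3·a.
P = 3·1392/(21·4) ≈ 49.71.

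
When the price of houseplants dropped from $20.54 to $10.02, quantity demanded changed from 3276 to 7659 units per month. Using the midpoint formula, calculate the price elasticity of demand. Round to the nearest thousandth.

-1.164

%ΔQ = (7659 − 3276)/[(3276 + 7659)/2] = 4383/5467.5 ≈ 0.8016.
%Δp = (10.02 − 20.54)/[(20.54 + 10.02)/2] = -10.52/15.28 ≈ -0.6885.
Arc elasticity E = %ΔQ/%Δp ≈ 0.8016/-0.6885 ≈ -1.164.
|E| > 1: demand is elastic over this range.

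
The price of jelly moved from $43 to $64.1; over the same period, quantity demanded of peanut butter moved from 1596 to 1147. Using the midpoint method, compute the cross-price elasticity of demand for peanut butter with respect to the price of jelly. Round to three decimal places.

-0.831

%ΔQ_x = (1147 − 1596)/[(1596+1147)/2] = -449/1371.5 ≈ -0.3274.
%ΔP_y = (64.1 − 43)/[(43+64.1)/2] ≈ 0.3940.
E_xy = -0.3274/0.3940 ≈ -0.831.
E_xy < 0, so peanut butter and jelly are complements.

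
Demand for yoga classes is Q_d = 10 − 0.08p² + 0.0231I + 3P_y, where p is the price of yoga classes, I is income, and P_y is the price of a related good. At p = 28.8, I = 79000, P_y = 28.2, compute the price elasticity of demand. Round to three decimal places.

-0.072

At the given point, Q_d = 10 − 0.08(28.8)² + 0.0231(79000) + 3(28.2) = 10 − 66.3552 + 1824.9 + 84.6 = 1853.1448.
∂Q_d/∂p = −2·0.08·p = -4.608, so E_p = -4.608·(28.8/1853.1448) ≈ -0.072.
|E_p| < 1: demand is inelastic.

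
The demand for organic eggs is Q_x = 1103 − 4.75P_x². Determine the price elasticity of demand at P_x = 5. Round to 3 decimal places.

-0.241

At P_x = 5, Q_x = 984.25.
dQ_x/dP_x = −2·4.75·P_x = −47.5.
Point elasticity E = (dQ_x/dP_x)·(P_x/Q_x) = -47.5 × 5/984.25 ≈ -0.241.
|E| < 1, so demand is inelastic at this price.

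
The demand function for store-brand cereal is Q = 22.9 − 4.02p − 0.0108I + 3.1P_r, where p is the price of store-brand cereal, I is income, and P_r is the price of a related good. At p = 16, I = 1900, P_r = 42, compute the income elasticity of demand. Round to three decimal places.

-0.301

Q = 22.9 − 4.02(16) − 0.0108(1900) + 3.1(42) = 22.9 − 64.32 − 20.52 + 130.2 = 68.26.
∂Q/∂I = −0.0108, so E_I = -0.0108·(1900/68.26) ≈ -0.301.
E_I < 0: inferior good.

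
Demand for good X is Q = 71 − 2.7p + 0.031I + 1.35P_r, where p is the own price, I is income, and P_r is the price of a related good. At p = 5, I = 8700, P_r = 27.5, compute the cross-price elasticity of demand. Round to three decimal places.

Substituting, Q = 71 − 2.7(5) + 0.031(8700) + 1.35(27.5) = 71 − 13.5 + 269.7 + 37.125 = 364.325.
∂Q/∂P_r = +1.35, so E_xy = 1.35·(27.5/364.325) ≈ 0.102.
E_xy > 0: the goods are substitutes.

0.102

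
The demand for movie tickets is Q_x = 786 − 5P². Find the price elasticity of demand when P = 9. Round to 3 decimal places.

At P = 9, Q_x = 381.
dQ_x/dP = −2·5·P = −90.
Point elasticity E = (dQ_x/dP)·(P/Q_x) = -90 × 9/381 ≈ -2.126.
|E| > 1, so demand is elastic at this price.

-2.126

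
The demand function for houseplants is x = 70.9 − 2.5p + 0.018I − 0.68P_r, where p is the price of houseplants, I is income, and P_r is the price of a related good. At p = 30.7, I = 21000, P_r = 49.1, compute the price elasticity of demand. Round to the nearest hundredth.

x = 70.9 − 2.5(30.7) + 0.018(21000) − 0.68(49.1) = 70.9 − 76.75 + 378 − 33.388 = 338.762.
∂x/∂p = −2.5, so E_p = (−2.5)·(30.7/338.762) ≈ -0.23.
|E_p| < 1: demand is inelastic.

-0.23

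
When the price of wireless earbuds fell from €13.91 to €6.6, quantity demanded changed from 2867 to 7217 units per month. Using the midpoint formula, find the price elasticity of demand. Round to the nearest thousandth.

-1.210

%Δq = (7217 − 2867)/[(2867 + 7217)/2] = 4350/5042 ≈ 0.8628.
%ΔP = (6.6 − 13.91)/[(13.91 + 6.6)/2] = -7.31/10.255 ≈ -0.7128.
Arc elasticity E = %Δq/%ΔP ≈ 0.8628/-0.7128 ≈ -1.210.
|E| > 1: demand is elastic over this range.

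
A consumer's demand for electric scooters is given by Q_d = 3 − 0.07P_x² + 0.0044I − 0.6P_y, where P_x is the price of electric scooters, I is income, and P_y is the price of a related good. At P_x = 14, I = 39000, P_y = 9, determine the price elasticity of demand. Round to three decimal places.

-0.176

Evaluating quantity at (P_x, I, P_y) gives Q_d = 3 − 0.07(14)² + 0.0044(39000) − 0.6(9) = 3 − 13.72 + 171.6 − 5.4 = 155.48.
∂Q_d/∂P_x = −2·0.07·P_x = -1.96, so E_p = -1.96·(14/155.48) ≈ -0.176.
|E_p| < 1: demand is inelastic.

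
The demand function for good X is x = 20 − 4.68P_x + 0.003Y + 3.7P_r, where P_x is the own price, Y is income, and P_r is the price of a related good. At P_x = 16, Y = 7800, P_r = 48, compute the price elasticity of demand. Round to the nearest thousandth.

-0.512

At the given point, x = 20 − 4.68(16) + 0.003(7800) + 3.7(48) = 20 − 74.88 + 23.4 + 177.6 = 146.12.
∂x/∂P_x = −4.68, so E_p = (−4.68)·(16/146.12) ≈ -0.512.
|E_p| < 1: demand is inelastic.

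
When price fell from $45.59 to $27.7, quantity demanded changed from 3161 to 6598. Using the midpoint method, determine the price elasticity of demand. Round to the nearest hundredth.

%ΔQ = (6598 − 3161)/[(3161 + 6598)/2] = 3437/4879.5 ≈ 0.7044.
%ΔP = (27.7 − 45.59)/[(45.59 + 27.7)/2] = -17.89/36.645 ≈ -0.4882.
Arc elasticity E = %ΔQ/%ΔP ≈ 0.7044/-0.4882 ≈ -1.44.
|E| > 1: demand is elastic over this range.

-1.44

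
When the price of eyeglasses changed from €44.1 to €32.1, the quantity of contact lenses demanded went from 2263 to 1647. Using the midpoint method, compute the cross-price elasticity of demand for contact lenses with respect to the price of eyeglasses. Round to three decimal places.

1.000

%ΔQ_x = (1647 − 2263)/[(2263+1647)/2] = -616/1955 ≈ -0.3151.
%ΔP_y = (32.1 − 44.1)/[(44.1+32.1)/2] ≈ -0.3150.
E_xy = -0.3151/-0.3150 ≈ 1.000.
E_xy > 0, so contact lenses and eyeglasses are substitutes.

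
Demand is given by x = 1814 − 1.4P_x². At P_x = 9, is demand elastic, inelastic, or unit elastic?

inelastic

At P_x = 9, x = 1700.6.
dx/dP_x = −2·1.4·P_x = −25.2.
Point elasticity E = (dx/dP_x)·(P_x/x) = -25.2 × 9/1700.6 ≈ -0.133.
|E| ≈ 0.133 < 1, so demand is inelastic.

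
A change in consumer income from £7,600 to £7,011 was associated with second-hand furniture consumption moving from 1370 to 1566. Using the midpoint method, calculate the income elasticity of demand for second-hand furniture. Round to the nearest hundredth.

%ΔQ = (1566 − 1370)/[(1370+1566)/2] = 196/1468 ≈ 0.1335.
%ΔM = (7,011 − 7,600)/[(7,600+7,011)/2] = -589/7305.5 ≈ -0.0806.
E_I = %ΔQ/%ΔM ≈ -1.66.
E_I < 0: inferior good.

-1.66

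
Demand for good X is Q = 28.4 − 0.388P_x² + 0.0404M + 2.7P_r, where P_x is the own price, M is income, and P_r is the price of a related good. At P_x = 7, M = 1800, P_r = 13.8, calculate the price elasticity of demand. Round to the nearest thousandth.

-0.319

First evaluate Q: 28.4 − 0.388(7)² + 0.0404(1800) + 2.7(13.8) = 28.4 − 19.012 + 72.72 + 37.26 = 119.368.
∂Q/∂P_x = −2·0.388·P_x = -5.432, so E_p = -5.432·(7/119.368) ≈ -0.319.
|E_p| < 1: demand is inelastic.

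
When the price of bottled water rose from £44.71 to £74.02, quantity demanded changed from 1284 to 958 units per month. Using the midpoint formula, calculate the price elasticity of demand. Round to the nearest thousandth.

%Δq = (958 − 1284)/[(1284 + 958)/2] = -326/1121 ≈ -0.2908.
%ΔP = (74.02 − 44.71)/[(44.71 + 74.02)/2] = 29.31/59.365 ≈ 0.4937.
Arc elasticity E = %Δq/%ΔP ≈ -0.2908/0.4937 ≈ -0.589.
|E| < 1: demand is inelastic over this range.

-0.589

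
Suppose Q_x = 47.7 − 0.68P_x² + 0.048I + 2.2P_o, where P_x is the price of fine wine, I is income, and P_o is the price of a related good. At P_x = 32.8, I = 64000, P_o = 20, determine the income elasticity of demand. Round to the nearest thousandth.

1.263

Q_x = 47.7 − 0.68(32.8)² + 0.048(64000) + 2.2(20) = 47.7 − 731.5712 + 3072 + 44 = 2432.1288.
∂Q_x/∂I = +0.048, so E_I = 0.048·(64000/2432.1288) ≈ 1.263.
E_I > 1: normal good (luxury).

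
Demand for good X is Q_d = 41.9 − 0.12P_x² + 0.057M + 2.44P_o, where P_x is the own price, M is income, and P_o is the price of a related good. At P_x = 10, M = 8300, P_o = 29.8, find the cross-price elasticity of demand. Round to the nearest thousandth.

0.126

First evaluate Q_d: 41.9 − 0.12(10)² + 0.057(8300) + 2.44(29.8) = 41.9 − 12 + 473.1 + 72.712 = 575.712.
∂Q_d/∂P_o = +2.44, so E_xy = 2.44·(29.8/575.712) ≈ 0.126.
E_xy > 0: the goods are substitutes.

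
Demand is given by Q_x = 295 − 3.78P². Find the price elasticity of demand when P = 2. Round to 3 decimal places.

-0.108

At P = 2, Q_x = 279.88.
dQ_x/dP = −2·3.78·P = −15.12.
Point elasticity E = (dQ_x/dP)·(P/Q_x) = -15.12 × 2/279.88 ≈ -0.108.
|E| < 1, so demand is inelastic at this price.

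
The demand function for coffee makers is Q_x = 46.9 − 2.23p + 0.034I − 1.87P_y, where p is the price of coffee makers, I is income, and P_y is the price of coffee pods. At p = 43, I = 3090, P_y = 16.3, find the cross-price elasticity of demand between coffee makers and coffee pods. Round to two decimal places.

Evaluating quantity at (p, I, P_y) gives Q_x = 46.9 − 2.23(43) + 0.034(3090) − 1.87(16.3) = 46.9 − 95.89 + 105.06 − 30.481 = 25.589.
∂Q_x/∂P_y = −1.87, so E_xy = -1.87·(16.3/25.589) ≈ -1.19.
E_xy < 0: the goods are complements.

-1.19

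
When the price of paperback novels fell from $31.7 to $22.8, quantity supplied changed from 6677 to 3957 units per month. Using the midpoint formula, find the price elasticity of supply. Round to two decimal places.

1.57

%ΔQ = (3957 − 6677)/[(6677 + 3957)/2] = -2720/5317 ≈ -0.5116.
%ΔP = (22.8 − 31.7)/[(31.7 + 22.8)/2] = -8.9/27.25 ≈ -0.3266.
Arc elasticity E = %ΔQ/%ΔP ≈ -0.5116/-0.3266 ≈ 1.57.
|E| > 1: supply is elastic over this range.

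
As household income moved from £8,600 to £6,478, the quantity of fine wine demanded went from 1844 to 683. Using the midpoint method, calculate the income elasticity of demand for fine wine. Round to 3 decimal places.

%ΔQ = (683 − 1844)/[(1844+683)/2] = -1161/1263.5 ≈ -0.9189.
%ΔI = (6,478 − 8,600)/[(8,600+6,478)/2] = -2122/7539 ≈ -0.2815.
E_I = %ΔQ/%ΔI ≈ 3.265.
E_I > 1: normal good (luxury).

3.265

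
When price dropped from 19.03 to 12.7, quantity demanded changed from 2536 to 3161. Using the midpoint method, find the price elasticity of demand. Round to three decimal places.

%Δq = (3161 − 2536)/[(2536 + 3161)/2] = 625/2848.5 ≈ 0.2194.
%ΔP = (12.7 − 19.03)/[(19.03 + 12.7)/2] = -6.33/15.865 ≈ -0.3990.
Arc elasticity E = %Δq/%ΔP ≈ 0.2194/-0.3990 ≈ -0.550.
|E| < 1: demand is inelastic over this range.

-0.550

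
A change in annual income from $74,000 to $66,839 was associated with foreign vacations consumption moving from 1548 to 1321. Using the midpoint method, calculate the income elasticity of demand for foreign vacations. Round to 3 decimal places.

%ΔQ = (1321 − 1548)/[(1548+1321)/2] = -227/1434.5 ≈ -0.1582.
%ΔY = (66,839 − 74,000)/[(74,000+66,839)/2] = -7161/70419.5 ≈ -0.1017.
E_I = %ΔQ/%ΔY ≈ 1.556.
E_I > 1: normal good (luxury).

1.556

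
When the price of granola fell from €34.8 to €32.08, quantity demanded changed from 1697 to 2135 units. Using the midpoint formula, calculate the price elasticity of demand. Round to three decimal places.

%Δq = (2135 − 1697)/[(1697 + 2135)/2] = 438/1916 ≈ 0.2286.
%ΔP = (32.08 − 34.8)/[(34.8 + 32.08)/2] = -2.72/33.44 ≈ -0.0813.
Arc elasticity E = %Δq/%ΔP ≈ 0.2286/-0.0813 ≈ -2.810.
|E| > 1: demand is elastic over this range.

-2.810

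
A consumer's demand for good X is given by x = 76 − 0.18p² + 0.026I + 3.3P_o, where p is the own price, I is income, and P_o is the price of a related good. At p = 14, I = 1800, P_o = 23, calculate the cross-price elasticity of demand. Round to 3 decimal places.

x = 76 − 0.18(14)² + 0.026(1800) + 3.3(23) = 76 − 35.28 + 46.8 + 75.9 = 163.42.
∂x/∂P_o = +3.3, so E_xy = 3.3·(23/163.42) ≈ 0.464.
E_xy > 0: the goods are substitutes.

0.464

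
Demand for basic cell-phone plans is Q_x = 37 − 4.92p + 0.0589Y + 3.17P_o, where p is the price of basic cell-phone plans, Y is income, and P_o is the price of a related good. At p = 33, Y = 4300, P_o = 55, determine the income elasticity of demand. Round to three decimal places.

Substituting, Q_x = 37 − 4.92(33) + 0.0589(4300) + 3.17(55) = 37 − 162.36 + 253.27 + 174.35 = 302.26.
∂Q_x/∂Y = +0.0589, so E_I = 0.0589·(4300/302.26) ≈ 0.838.
E_I ∈ (0,1): normal good (necessity).

0.838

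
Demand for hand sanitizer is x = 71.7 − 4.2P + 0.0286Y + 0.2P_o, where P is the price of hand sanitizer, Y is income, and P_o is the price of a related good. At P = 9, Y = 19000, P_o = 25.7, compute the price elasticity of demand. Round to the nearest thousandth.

Substituting, x = 71.7 − 4.2(9) + 0.0286(19000) + 0.2(25.7) = 71.7 − 37.8 + 543.4 + 5.14 = 582.44.
∂x/∂P = −4.2, so E_p = (−4.2)·(9/582.44) ≈ -0.065.
|E_p| < 1: demand is inelastic.

-0.065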